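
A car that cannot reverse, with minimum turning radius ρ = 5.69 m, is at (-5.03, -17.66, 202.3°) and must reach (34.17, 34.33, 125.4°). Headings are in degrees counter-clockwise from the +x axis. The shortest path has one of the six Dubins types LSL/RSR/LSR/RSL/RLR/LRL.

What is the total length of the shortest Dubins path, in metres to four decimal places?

80.6710 m

Let ψ = atan2(Δy, Δx) = atan2(51.99, 39.20) = 52.9840° be the start→goal bearing.
Normalize: d = |goal − start| / ρ = 65.112212/5.69 = 11.443271, α = (θ_start − ψ) mod 360° = 149.3160° = 2.606055 rad, β = (θ_goal − ψ) mod 360° = 72.4160° = 1.263897 rad.
Common terms: sin α = 0.510303, cos α = -0.859995, sin β = 0.953275, cos β = 0.302104, cos(α−β) = 0.226651, d² = 130.948450. Work in radians in the unit-radius frame; every candidate has L = ρ·(t + p + q).
LSL: p² = 2 + d² − 2cos(α−β) + 2d(sin α − sin β) = 122.357057; p = √p² = 11.061512; φ = atan2(cos β − cos α, d + sin α − sin β) = 0.105252 rad; t = (φ − α) mod 2π = 3.782382 rad, q = (β − φ) mod 2π = 1.158645 rad → L = 5.69·(3.782382 + 11.061512 + 1.158645) = 5.69·16.002540 = 91.054450 m
RSR: p² = 2 + d² − 2cos(α−β) + 2d(sin β − sin α) = 142.633237; p = √p² = 11.942916; φ = atan2(cos α − cos β, d − sin α + sin β) = -0.097459 rad; t = (α − φ) mod 2π = 2.703514 rad, q = (φ − β) mod 2π = 4.921830 rad → L = 5.69·(2.703514 + 11.942916 + 4.921830) = 5.69·19.568259 = 111.343395 m
LSR: p² = d² − 2 + 2cos(α−β) + 2d(sin α + sin β) = 162.897995; p = √p² = 12.763150; φ = atan2(−cos α − cos β, d + sin α + sin β) − atan2(−2, p) = 0.198635 rad; t = (φ − α) mod 2π = 3.875765 rad, q = (φ − β) mod 2π = 5.217923 rad → L = 5.69·(3.875765 + 12.763150 + 5.217923) = 5.69·21.856837 = 124.365404 m
RSL: p² = d² − 2 + 2cos(α−β) − 2d(sin α + sin β) = 95.905510; p = √p² = 9.793136; φ = atan2(cos α + cos β, d − sin α − sin β) − atan2(2, p) = -0.257299 rad; t = (α − φ) mod 2π = 2.863354 rad, q = (β − φ) mod 2π = 1.521196 rad → L = 5.69·(2.863354 + 9.793136 + 1.521196) = 5.69·14.177686 = 80.671033 m
RLR: c = (6 − d² + 2cos(α−β) + 2d(sin α − sin β))/8 = -16.829155, |c| > 1 → infeasible
LRL: c = (6 − d² + 2cos(α−β) − 2d(sin α − sin β))/8 = -14.294632, |c| > 1 → infeasible
Shortest: RSL with L = 80.671033 m ≈ 80.6710 m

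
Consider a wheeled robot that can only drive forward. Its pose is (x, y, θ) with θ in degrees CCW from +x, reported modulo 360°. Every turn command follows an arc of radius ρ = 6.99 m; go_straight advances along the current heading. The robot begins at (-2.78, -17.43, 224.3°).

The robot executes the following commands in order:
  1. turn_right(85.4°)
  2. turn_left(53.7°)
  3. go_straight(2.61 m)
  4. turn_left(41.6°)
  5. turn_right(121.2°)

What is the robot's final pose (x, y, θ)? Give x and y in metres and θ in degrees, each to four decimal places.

(-37.1722, -18.0850, 113.0000°)

set_pose: (x, y, θ) = (-2.7800, -17.4300, 224.3000°), ρ = 6.99
turn_right(85.4°): centre at ρ to the right, rotate −85.4° → (-12.2570, -17.6947, 138.9000°)
turn_left(53.7°): centre at ρ to the left, rotate +53.7° → (-18.3769, -16.1405, 192.6000°)
go_straight(2.61): x += 2.61·cos θ, y += 2.61·sin θ → (-20.9240, -16.7098, 192.6000°)
turn_left(41.6°): centre at ρ to the left, rotate +41.6° → (-25.0685, -19.4426, 234.2000°)
turn_right(121.2°): centre at ρ to the right, rotate −121.2° → (-37.1722, -18.0850, 113.0000°)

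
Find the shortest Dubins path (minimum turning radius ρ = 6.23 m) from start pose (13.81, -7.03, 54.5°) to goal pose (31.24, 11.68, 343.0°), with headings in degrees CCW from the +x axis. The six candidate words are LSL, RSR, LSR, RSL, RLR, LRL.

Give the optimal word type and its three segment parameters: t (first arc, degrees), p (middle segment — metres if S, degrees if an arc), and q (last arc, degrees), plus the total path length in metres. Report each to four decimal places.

LSR: t = 2.7756°, p = 18.8645 m, q = 74.2756°, L = 27.2425 m

Let ψ = atan2(Δy, Δx) = atan2(18.71, 17.43) = 47.0284° be the start→goal bearing.
Normalize: d = |goal − start| / ρ = 25.570862/6.23 = 4.104472, α = (θ_start − ψ) mod 360° = 7.4716° = 0.130403 rad, β = (θ_goal − ψ) mod 360° = 295.9716° = 5.165678 rad.
Common terms: sin α = 0.130034, cos α = 0.991510, sin β = -0.899012, cos β = 0.437925, cos(α−β) = 0.317305, d² = 16.846693. Work in radians in the unit-radius frame; every candidate has L = ρ·(t + p + q).
LSL: p² = 2 + d² − 2cos(α−β) + 2d(sin α − sin β) = 26.659461; p = √p² = 5.163280; φ = atan2(cos β − cos α, d + sin α − sin β) = -0.107422 rad; t = (φ − α) mod 2π = 6.045360 rad, q = (β − φ) mod 2π = 5.273100 rad → L = 6.23·(6.045360 + 5.163280 + 5.273100) = 6.23·16.481740 = 102.681242 m
RSR: p² = 2 + d² − 2cos(α−β) + 2d(sin β − sin α) = 9.764706; p = √p² = 3.124853; φ = atan2(cos α − cos β, d − sin α + sin β) = 0.178095 rad; t = (α − φ) mod 2π = 6.235493 rad, q = (φ − β) mod 2π = 1.295603 rad → L = 6.23·(6.235493 + 3.124853 + 1.295603) = 6.23·10.655949 = 66.386560 m
LSR: p² = d² − 2 + 2cos(α−β) + 2d(sin α + sin β) = 9.168808; p = √p² = 3.028004; φ = atan2(−cos α − cos β, d + sin α + sin β) − atan2(−2, p) = 0.178846 rad; t = (φ − α) mod 2π = 0.048443 rad, q = (φ − β) mod 2π = 1.296353 rad → L = 6.23·(0.048443 + 3.028004 + 1.296353) = 6.23·4.372800 = 27.242546 m
RSL: p² = d² − 2 + 2cos(α−β) − 2d(sin α + sin β) = 21.793796; p = √p² = 4.668383; φ = atan2(cos α + cos β, d − sin α − sin β) − atan2(2, p) = -0.119450 rad; t = (α − φ) mod 2π = 0.249853 rad, q = (β − φ) mod 2π = 5.285128 rad → L = 6.23·(0.249853 + 4.668383 + 5.285128) = 6.23·10.203364 = 63.566961 m
RLR: c = (6 − d² + 2cos(α−β) + 2d(sin α − sin β))/8 = -0.220588; p = 2π − arccos c = 4.489972 rad; φ = atan2(cos α − cos β, d − sin α + sin β) = 0.178095 rad; t = (α − φ + p/2) mod 2π = 2.197294 rad, q = (α − β − t + p) mod 2π = 3.540588 rad → L = 6.23·(2.197294 + 4.489972 + 3.540588) = 6.23·10.227853 = 63.719527 m
LRL: c = (6 − d² + 2cos(α−β) − 2d(sin α − sin β))/8 = -2.332433, |c| > 1 → infeasible
Shortest: LSR with L = 27.242546 m ≈ 27.2425 m
Convert LSR to answer units (arcs ×180/π): t = 0.048443·180/π = 2.7756°, p = ρ·p = 6.23·3.028004 = 18.8645 m, q = 1.296353·180/π = 74.2756°, L = 27.2425 m.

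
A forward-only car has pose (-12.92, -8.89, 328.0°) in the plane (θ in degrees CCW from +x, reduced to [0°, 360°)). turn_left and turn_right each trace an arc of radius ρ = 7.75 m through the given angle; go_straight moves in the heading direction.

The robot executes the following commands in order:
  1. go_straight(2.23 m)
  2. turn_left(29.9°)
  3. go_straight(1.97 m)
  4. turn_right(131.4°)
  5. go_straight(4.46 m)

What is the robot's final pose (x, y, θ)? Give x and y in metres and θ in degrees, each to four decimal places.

(-2.9697, -27.6310, 226.5000°)

set_pose: (x, y, θ) = (-12.9200, -8.8900, 328.0000°), ρ = 7.75
go_straight(2.23): x += 2.23·cos θ, y += 2.23·sin θ → (-11.0289, -10.0717, 328.0000°)
turn_left(29.9°): centre at ρ to the left, rotate +29.9° → (-7.2060, -11.2441, 357.9000°)
go_straight(1.97): x += 1.97·cos θ, y += 1.97·sin θ → (-5.2373, -11.3163, 357.9000°)
turn_right(131.4°): centre at ρ to the right, rotate −131.4° → (0.1004, -24.3959, 226.5000°)
go_straight(4.46): x += 4.46·cos θ, y += 4.46·sin θ → (-2.9697, -27.6310, 226.5000°)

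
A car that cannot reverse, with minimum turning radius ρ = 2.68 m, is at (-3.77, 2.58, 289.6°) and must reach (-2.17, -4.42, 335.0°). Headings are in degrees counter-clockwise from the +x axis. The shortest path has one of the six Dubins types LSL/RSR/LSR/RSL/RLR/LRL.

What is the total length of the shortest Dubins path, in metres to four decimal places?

Let ψ = atan2(Δy, Δx) = atan2(-7.00, 1.60) = -77.1250° be the start→goal bearing.
Normalize: d = |goal − start| / ρ = 7.180529/2.68 = 2.679302, α = (θ_start − ψ) mod 360° = 6.7250° = 0.117373 rad, β = (θ_goal − ψ) mod 360° = 52.1250° = 0.909753 rad.
Common terms: sin α = 0.117104, cos α = 0.993120, sin β = 0.789352, cos β = 0.613941, cos(α−β) = 0.702153, d² = 7.178659. Work in radians in the unit-radius frame; every candidate has L = ρ·(t + p + q).
LSL: p² = 2 + d² − 2cos(α−β) + 2d(sin α − sin β) = 4.172042; p = √p² = 2.042558; φ = atan2(cos β − cos α, d + sin α − sin β) = -0.186722 rad; t = (φ − α) mod 2π = 5.979090 rad, q = (β − φ) mod 2π = 1.096475 rad → L = 2.68·(5.979090 + 2.042558 + 1.096475) = 2.68·9.118123 = 24.436568 m
RSR: p² = 2 + d² − 2cos(α−β) + 2d(sin β − sin α) = 11.376663; p = √p² = 3.372931; φ = atan2(cos α − cos β, d − sin α + sin β) = 0.112656 rad; t = (α − φ) mod 2π = 0.004717 rad, q = (φ − β) mod 2π = 5.486089 rad → L = 2.68·(0.004717 + 3.372931 + 5.486089) = 2.68·8.863737 = 23.754815 m
LSR: p² = d² − 2 + 2cos(α−β) + 2d(sin α + sin β) = 11.440304; p = √p² = 3.382352; φ = atan2(−cos α − cos β, d + sin α + sin β) − atan2(−2, p) = 0.112663 rad; t = (φ − α) mod 2π = 6.278475 rad, q = (φ − β) mod 2π = 5.486095 rad → L = 2.68·(6.278475 + 3.382352 + 5.486095) = 2.68·15.146922 = 40.593751 m
RSL: p² = d² − 2 + 2cos(α−β) − 2d(sin α + sin β) = 1.725626; p = √p² = 1.313631; φ = atan2(cos α + cos β, d − sin α − sin β) − atan2(2, p) = -0.253258 rad; t = (α − φ) mod 2π = 0.370631 rad, q = (β − φ) mod 2π = 1.163011 rad → L = 2.68·(0.370631 + 1.313631 + 1.163011) = 2.68·2.847272 = 7.630690 m
RLR: c = (6 − d² + 2cos(α−β) + 2d(sin α − sin β))/8 = -0.422083; p = 2π − arccos c = 4.276647 rad; φ = atan2(cos α − cos β, d − sin α + sin β) = 0.112656 rad; t = (α − φ + p/2) mod 2π = 2.143041 rad, q = (α − β − t + p) mod 2π = 1.341227 rad → L = 2.68·(2.143041 + 4.276647 + 1.341227) = 2.68·7.760915 = 20.799252 m
LRL: c = (6 − d² + 2cos(α−β) − 2d(sin α − sin β))/8 = 0.478495; p = 2π − arccos c = 5.211329 rad; φ = atan2(cos β − cos α, d + sin α − sin β) = -0.186722 rad; t = (φ − α + p/2) mod 2π = 2.301569 rad, q = (β − α − t + p) mod 2π = 3.702139 rad → L = 2.68·(2.301569 + 5.211329 + 3.702139) = 2.68·11.215037 = 30.056298 m
Shortest: RSL with L = 7.630690 m ≈ 7.6307 m

7.6307 m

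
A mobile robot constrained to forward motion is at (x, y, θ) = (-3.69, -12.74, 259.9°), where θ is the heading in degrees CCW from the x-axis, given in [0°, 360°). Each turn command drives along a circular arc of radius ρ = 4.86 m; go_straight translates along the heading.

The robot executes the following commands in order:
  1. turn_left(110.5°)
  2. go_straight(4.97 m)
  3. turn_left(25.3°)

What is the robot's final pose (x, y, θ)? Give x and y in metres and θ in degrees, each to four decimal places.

(8.8190, -16.6418, 35.7000°)

set_pose: (x, y, θ) = (-3.6900, -12.7400, 259.9000°), ρ = 4.86
turn_left(110.5°): centre at ρ to the left, rotate +110.5° → (1.9720, -18.3724, 370.4000° ≡ 10.4000°)
go_straight(4.97): x += 4.97·cos θ, y += 4.97·sin θ → (6.8604, -17.4753, 10.4000°)
turn_left(25.3°): centre at ρ to the left, rotate +25.3° → (8.8190, -16.6418, 35.7000°)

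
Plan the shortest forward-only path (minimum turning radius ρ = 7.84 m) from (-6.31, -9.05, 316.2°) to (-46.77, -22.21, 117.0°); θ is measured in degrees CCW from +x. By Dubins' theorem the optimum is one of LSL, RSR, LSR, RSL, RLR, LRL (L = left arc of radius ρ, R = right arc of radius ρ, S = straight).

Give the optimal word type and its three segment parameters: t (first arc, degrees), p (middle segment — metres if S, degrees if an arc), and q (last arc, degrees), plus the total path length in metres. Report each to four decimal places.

RSR: t = 128.1996°, p = 28.3238 m, q = 71.0004°, L = 55.5811 m

Let ψ = atan2(Δy, Δx) = atan2(-13.16, -40.46) = -161.9824° be the start→goal bearing.
Normalize: d = |goal − start| / ρ = 42.546412/7.84 = 5.426838, α = (θ_start − ψ) mod 360° = 118.1824° = 2.062672 rad, β = (θ_goal − ψ) mod 360° = 278.9824° = 4.869161 rad.
Common terms: sin α = 0.881449, cos α = -0.472280, sin β = -0.987736, cos β = 0.156131, cos(α−β) = -0.944376, d² = 29.450574. Work in radians in the unit-radius frame; every candidate has L = ρ·(t + p + q).
LSL: p² = 2 + d² − 2cos(α−β) + 2d(sin α − sin β) = 53.626856; p = √p² = 7.323036; φ = atan2(cos β − cos α, d + sin α − sin β) = 0.085919 rad; t = (φ − α) mod 2π = 4.306432 rad, q = (β − φ) mod 2π = 4.783243 rad → L = 7.84·(4.306432 + 7.323036 + 4.783243) = 7.84·16.412711 = 128.675652 m
RSR: p² = 2 + d² − 2cos(α−β) + 2d(sin β − sin α) = 13.051797; p = √p² = 3.612727; φ = atan2(cos α − cos β, d − sin α + sin β) = -0.174833 rad; t = (α − φ) mod 2π = 2.237505 rad, q = (φ − β) mod 2π = 1.239191 rad → L = 7.84·(2.237505 + 3.612727 + 1.239191) = 7.84·7.089423 = 55.581076 m
LSR: p² = d² − 2 + 2cos(α−β) + 2d(sin α + sin β) = 24.408209; p = √p² = 4.940466; φ = atan2(−cos α − cos β, d + sin α + sin β) − atan2(−2, p) = 0.444005 rad; t = (φ − α) mod 2π = 4.664519 rad, q = (φ − β) mod 2π = 1.858029 rad → L = 7.84·(4.664519 + 4.940466 + 1.858029) = 7.84·11.463014 = 89.870033 m
RSL: p² = d² − 2 + 2cos(α−β) − 2d(sin α + sin β) = 26.715434; p = √p² = 5.168698; φ = atan2(cos α + cos β, d − sin α − sin β) − atan2(2, p) = -0.426277 rad; t = (α − φ) mod 2π = 2.488949 rad, q = (β − φ) mod 2π = 5.295438 rad → L = 7.84·(2.488949 + 5.168698 + 5.295438) = 7.84·12.953084 = 101.552181 m
RLR: c = (6 − d² + 2cos(α−β) + 2d(sin α − sin β))/8 = -0.631475; p = 2π − arccos c = 4.028935 rad; φ = atan2(cos α − cos β, d − sin α + sin β) = -0.174833 rad; t = (α − φ + p/2) mod 2π = 4.251972 rad, q = (α − β − t + p) mod 2π = 3.253659 rad → L = 7.84·(4.251972 + 4.028935 + 3.253659) = 7.84·11.534567 = 90.431004 m
LRL: c = (6 − d² + 2cos(α−β) − 2d(sin α − sin β))/8 = -5.703357, |c| > 1 → infeasible
Shortest: RSR with L = 55.581076 m ≈ 55.5811 m
Convert RSR to answer units (arcs ×180/π): t = 2.237505·180/π = 128.1996°, p = ρ·p = 7.84·3.612727 = 28.3238 m, q = 1.239191·180/π = 71.0004°, L = 55.5811 m.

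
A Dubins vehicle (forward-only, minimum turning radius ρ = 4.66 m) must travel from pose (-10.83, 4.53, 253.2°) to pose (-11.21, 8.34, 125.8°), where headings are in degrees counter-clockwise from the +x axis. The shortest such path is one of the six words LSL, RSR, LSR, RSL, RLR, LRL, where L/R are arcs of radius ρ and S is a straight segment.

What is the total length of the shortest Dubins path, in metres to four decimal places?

29.7671 m

Let ψ = atan2(Δy, Δx) = atan2(3.81, -0.38) = 95.6957° be the start→goal bearing.
Normalize: d = |goal − start| / ρ = 3.828903/4.66 = 0.821653, α = (θ_start − ψ) mod 360° = 157.5043° = 2.748969 rad, β = (θ_goal − ψ) mod 360° = 30.1043° = 0.525419 rad.
Common terms: sin α = 0.382614, cos α = -0.923908, sin β = 0.501576, cos β = 0.865114, cos(α−β) = -0.607376, d² = 0.675114. Work in radians in the unit-radius frame; every candidate has L = ρ·(t + p + q).
LSL: p² = 2 + d² − 2cos(α−β) + 2d(sin α − sin β) = 3.694375; p = √p² = 1.922076; φ = atan2(cos β − cos α, d + sin α − sin β) = 1.196530 rad; t = (φ − α) mod 2π = 4.730747 rad, q = (β − φ) mod 2π = 5.612075 rad → L = 4.66·(4.730747 + 1.922076 + 5.612075) = 4.66·12.264897 = 57.154420 m
RSR: p² = 2 + d² − 2cos(α−β) + 2d(sin β − sin α) = 4.085356; p = √p² = 2.021226; φ = atan2(cos α − cos β, d − sin α + sin β) = -1.086746 rad; t = (α − φ) mod 2π = 3.835714 rad, q = (φ − β) mod 2π = 4.671020 rad → L = 4.66·(3.835714 + 2.021226 + 4.671020) = 4.66·10.527961 = 49.060298 m
LSR: p² = d² − 2 + 2cos(α−β) + 2d(sin α + sin β) = -1.086643 < 0 → infeasible
RSL: p² = d² − 2 + 2cos(α−β) − 2d(sin α + sin β) = -3.992632 < 0 → infeasible
RLR: c = (6 − d² + 2cos(α−β) + 2d(sin α − sin β))/8 = 0.489331; p = 2π − arccos c = 5.223711 rad; φ = atan2(cos α − cos β, d − sin α + sin β) = -1.086746 rad; t = (α − φ + p/2) mod 2π = 0.164384 rad, q = (α − β − t + p) mod 2π = 0.999691 rad → L = 4.66·(0.164384 + 5.223711 + 0.999691) = 4.66·6.387786 = 29.767083 m
LRL: c = (6 − d² + 2cos(α−β) − 2d(sin α − sin β))/8 = 0.538203; p = 2π − arccos c = 5.280693 rad; φ = atan2(cos β − cos α, d + sin α − sin β) = 1.196530 rad; t = (φ − α + p/2) mod 2π = 1.087908 rad, q = (β − α − t + p) mod 2π = 1.969236 rad → L = 4.66·(1.087908 + 5.280693 + 1.969236) = 4.66·8.337836 = 38.854314 m
Shortest: RLR with L = 29.767083 m ≈ 29.7671 m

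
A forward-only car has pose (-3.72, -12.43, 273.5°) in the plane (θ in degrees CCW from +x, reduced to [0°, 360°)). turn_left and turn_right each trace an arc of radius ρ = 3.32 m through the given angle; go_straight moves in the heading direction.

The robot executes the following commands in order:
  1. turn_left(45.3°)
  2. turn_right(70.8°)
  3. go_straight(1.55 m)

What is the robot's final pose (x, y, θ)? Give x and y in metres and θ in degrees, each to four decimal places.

set_pose: (x, y, θ) = (-3.7200, -12.4300, 273.5000°), ρ = 3.32
turn_left(45.3°): centre at ρ to the left, rotate +45.3° → (-2.5930, -14.7253, 318.8000°)
turn_right(70.8°): centre at ρ to the right, rotate −70.8° → (-1.7016, -18.4670, 248.0000°)
go_straight(1.55): x += 1.55·cos θ, y += 1.55·sin θ → (-2.2823, -19.9042, 248.0000°)

(-2.2823, -19.9042, 248.0000°)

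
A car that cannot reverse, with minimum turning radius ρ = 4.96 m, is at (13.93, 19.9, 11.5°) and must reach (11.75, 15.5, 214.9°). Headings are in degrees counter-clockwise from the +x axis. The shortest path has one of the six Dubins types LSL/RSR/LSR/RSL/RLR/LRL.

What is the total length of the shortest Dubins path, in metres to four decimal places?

Let ψ = atan2(Δy, Δx) = atan2(-4.40, -2.18) = -116.3563° be the start→goal bearing.
Normalize: d = |goal − start| / ρ = 4.910438/4.96 = 0.990008, α = (θ_start − ψ) mod 360° = 127.8563° = 2.231514 rad, β = (θ_goal − ψ) mod 360° = 331.2563° = 5.781514 rad.
Common terms: sin α = 0.789552, cos α = -0.613684, sin β = -0.480892, cos β = 0.876780, cos(α−β) = -0.917755, d² = 0.980115. Work in radians in the unit-radius frame; every candidate has L = ρ·(t + p + q).
LSL: p² = 2 + d² − 2cos(α−β) + 2d(sin α − sin β) = 7.331123; p = √p² = 2.707605; φ = atan2(cos β − cos α, d + sin α − sin β) = 0.582931 rad; t = (φ − α) mod 2π = 4.634602 rad, q = (β − φ) mod 2π = 5.198583 rad → L = 4.96·(4.634602 + 2.707605 + 5.198583) = 4.96·12.540790 = 62.202317 m
RSR: p² = 2 + d² − 2cos(α−β) + 2d(sin β − sin α) = 2.300126; p = √p² = 1.516617; φ = atan2(cos α − cos β, d − sin α + sin β) = -1.756776 rad; t = (α − φ) mod 2π = 3.988290 rad, q = (φ − β) mod 2π = 5.028081 rad → L = 4.96·(3.988290 + 1.516617 + 5.028081) = 4.96·10.532987 = 52.243618 m
LSR: p² = d² − 2 + 2cos(α−β) + 2d(sin α + sin β) = -2.244242 < 0 → infeasible
RSL: p² = d² − 2 + 2cos(α−β) − 2d(sin α + sin β) = -3.466546 < 0 → infeasible
RLR: c = (6 − d² + 2cos(α−β) + 2d(sin α − sin β))/8 = 0.712484; p = 2π − arccos c = 5.505421 rad; φ = atan2(cos α − cos β, d − sin α + sin β) = -1.756776 rad; t = (α − φ + p/2) mod 2π = 0.457815 rad, q = (α − β − t + p) mod 2π = 1.497607 rad → L = 4.96·(0.457815 + 5.505421 + 1.497607) = 4.96·7.460843 = 37.005781 m
LRL: c = (6 − d² + 2cos(α−β) − 2d(sin α − sin β))/8 = 0.083610; p = 2π − arccos c = 4.796096 rad; φ = atan2(cos β − cos α, d + sin α − sin β) = 0.582931 rad; t = (φ − α + p/2) mod 2π = 0.749465 rad, q = (β − α − t + p) mod 2π = 1.313446 rad → L = 4.96·(0.749465 + 4.796096 + 1.313446) = 4.96·6.859007 = 34.020675 m
Shortest: LRL with L = 34.020675 m ≈ 34.0207 m

34.0207 m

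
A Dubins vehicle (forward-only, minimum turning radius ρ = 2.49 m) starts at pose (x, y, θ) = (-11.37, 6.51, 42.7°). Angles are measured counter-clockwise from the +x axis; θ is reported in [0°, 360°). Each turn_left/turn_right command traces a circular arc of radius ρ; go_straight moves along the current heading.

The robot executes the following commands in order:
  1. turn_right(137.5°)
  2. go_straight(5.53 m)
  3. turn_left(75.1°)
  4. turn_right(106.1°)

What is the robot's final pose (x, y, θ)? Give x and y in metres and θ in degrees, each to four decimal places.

set_pose: (x, y, θ) = (-11.3700, 6.5100, 42.7000°), ρ = 2.49
turn_right(137.5°): centre at ρ to the right, rotate −137.5° → (-7.2001, 4.4717, -94.8000° ≡ 265.2000°)
go_straight(5.53): x += 5.53·cos θ, y += 5.53·sin θ → (-7.6629, -1.0389, 265.2000°)
turn_left(75.1°): centre at ρ to the left, rotate +75.1° → (-6.0210, -3.5915, 340.3000°)
turn_right(106.1°): centre at ρ to the right, rotate −106.1° → (-4.8408, -7.3923, 234.2000°)

(-4.8408, -7.3923, 234.2000°)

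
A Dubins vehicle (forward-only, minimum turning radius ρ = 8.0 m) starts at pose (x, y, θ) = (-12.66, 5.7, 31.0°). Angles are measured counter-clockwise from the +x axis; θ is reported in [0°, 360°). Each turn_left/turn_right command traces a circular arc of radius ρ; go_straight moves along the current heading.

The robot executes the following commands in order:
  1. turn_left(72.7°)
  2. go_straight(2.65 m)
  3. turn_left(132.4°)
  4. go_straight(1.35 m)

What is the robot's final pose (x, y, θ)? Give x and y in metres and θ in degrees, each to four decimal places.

set_pose: (x, y, θ) = (-12.6600, 5.7000, 31.0000°), ρ = 8.0
turn_left(72.7°): centre at ρ to the left, rotate +72.7° → (-9.0079, 14.4520, 103.7000°)
go_straight(2.65): x += 2.65·cos θ, y += 2.65·sin θ → (-9.6355, 17.0266, 103.7000°)
turn_left(132.4°): centre at ρ to the left, rotate +132.4° → (-24.0480, 19.5939, 236.1000°)
go_straight(1.35): x += 1.35·cos θ, y += 1.35·sin θ → (-24.8010, 18.4734, 236.1000°)

(-24.8010, 18.4734, 236.1000°)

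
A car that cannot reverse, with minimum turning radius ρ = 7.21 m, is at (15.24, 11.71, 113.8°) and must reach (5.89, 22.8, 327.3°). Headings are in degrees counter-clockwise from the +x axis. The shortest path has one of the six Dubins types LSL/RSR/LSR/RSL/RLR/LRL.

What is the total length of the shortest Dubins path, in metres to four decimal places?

Let ψ = atan2(Δy, Δx) = atan2(11.09, -9.35) = 130.1343° be the start→goal bearing.
Normalize: d = |goal − start| / ρ = 14.505537/7.21 = 2.011864, α = (θ_start − ψ) mod 360° = 343.6657° = 5.998098 rad, β = (θ_goal − ψ) mod 360° = 197.1657° = 3.441191 rad.
Common terms: sin α = -0.281241, cos α = 0.959637, sin β = -0.295136, cos β = -0.955455, cos(α−β) = -0.833886, d² = 4.047595. Work in radians in the unit-radius frame; every candidate has L = ρ·(t + p + q).
LSL: p² = 2 + d² − 2cos(α−β) + 2d(sin α − sin β) = 7.771276; p = √p² = 2.787701; φ = atan2(cos β − cos α, d + sin α − sin β) = -0.757324 rad; t = (φ − α) mod 2π = 5.810949 rad, q = (β − φ) mod 2π = 4.198514 rad → L = 7.21·(5.810949 + 2.787701 + 4.198514) = 7.21·12.797164 = 92.267553 m
RSR: p² = 2 + d² − 2cos(α−β) + 2d(sin β − sin α) = 7.659458; p = √p² = 2.767573; φ = atan2(cos α − cos β, d − sin α + sin β) = 0.764222 rad; t = (α − φ) mod 2π = 5.233876 rad, q = (φ − β) mod 2π = 3.606217 rad → L = 7.21·(5.233876 + 2.767573 + 3.606217) = 7.21·11.607665 = 83.691266 m
LSR: p² = d² − 2 + 2cos(α−β) + 2d(sin α + sin β) = -1.939362 < 0 → infeasible
RSL: p² = d² − 2 + 2cos(α−β) − 2d(sin α + sin β) = 2.699009; p = √p² = 1.642866; φ = atan2(cos α + cos β, d − sin α − sin β) − atan2(2, p) = -0.881507 rad; t = (α − φ) mod 2π = 0.596419 rad, q = (β − φ) mod 2π = 4.322697 rad → L = 7.21·(0.596419 + 1.642866 + 4.322697) = 7.21·6.561983 = 47.311895 m
RLR: c = (6 − d² + 2cos(α−β) + 2d(sin α − sin β))/8 = 0.042568; p = 2π − arccos c = 4.754970 rad; φ = atan2(cos α − cos β, d − sin α + sin β) = 0.764222 rad; t = (α − φ + p/2) mod 2π = 1.328176 rad, q = (α − β − t + p) mod 2π = 5.983701 rad → L = 7.21·(1.328176 + 4.754970 + 5.983701) = 7.21·12.066847 = 87.001964 m
LRL: c = (6 − d² + 2cos(α−β) − 2d(sin α − sin β))/8 = 0.028591; p = 2π − arccos c = 4.740983 rad; φ = atan2(cos β − cos α, d + sin α − sin β) = -0.757324 rad; t = (φ − α + p/2) mod 2π = 1.898255 rad, q = (β − α − t + p) mod 2π = 0.285821 rad → L = 7.21·(1.898255 + 4.740983 + 0.285821) = 7.21·6.925059 = 49.929678 m
Shortest: RSL with L = 47.311895 m ≈ 47.3119 m

47.3119 m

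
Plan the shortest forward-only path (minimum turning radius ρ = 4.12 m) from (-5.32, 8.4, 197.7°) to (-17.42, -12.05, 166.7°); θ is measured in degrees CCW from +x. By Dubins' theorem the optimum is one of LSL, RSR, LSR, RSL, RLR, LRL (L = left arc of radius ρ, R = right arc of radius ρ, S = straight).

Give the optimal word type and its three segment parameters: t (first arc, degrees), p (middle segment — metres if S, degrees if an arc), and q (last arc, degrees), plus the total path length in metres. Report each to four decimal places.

Let ψ = atan2(Δy, Δx) = atan2(-20.45, -12.10) = -120.6123° be the start→goal bearing.
Normalize: d = |goal − start| / ρ = 23.761576/4.12 = 5.767373, α = (θ_start − ψ) mod 360° = 318.3123° = 5.555597 rad, β = (θ_goal − ψ) mod 360° = 287.3123° = 5.014545 rad.
Common terms: sin α = -0.665071, cos α = 0.746780, sin β = -0.954697, cos β = 0.297579, cos(α−β) = 0.857167, d² = 33.262590. Work in radians in the unit-radius frame; every candidate has L = ρ·(t + p + q).
LSL: p² = 2 + d² − 2cos(α−β) + 2d(sin α − sin β) = 36.889023; p = √p² = 6.073633; φ = atan2(cos β − cos α, d + sin α − sin β) = -0.074027 rad; t = (φ − α) mod 2π = 0.653562 rad, q = (β − φ) mod 2π = 5.088572 rad → L = 4.12·(0.653562 + 6.073633 + 5.088572) = 4.12·11.815767 = 48.680959 m
RSR: p² = 2 + d² − 2cos(α−β) + 2d(sin β − sin α) = 30.207487; p = √p² = 5.496134; φ = atan2(cos α − cos β, d − sin α + sin β) = 0.081822 rad; t = (α − φ) mod 2π = 5.473775 rad, q = (φ − β) mod 2π = 1.350462 rad → L = 4.12·(5.473775 + 5.496134 + 1.350462) = 4.12·12.320371 = 50.759929 m
LSR: p² = d² − 2 + 2cos(α−β) + 2d(sin α + sin β) = 14.293314; p = √p² = 3.780650; φ = atan2(−cos α − cos β, d + sin α + sin β) − atan2(−2, p) = 0.239915 rad; t = (φ − α) mod 2π = 0.967503 rad, q = (φ − β) mod 2π = 1.508555 rad → L = 4.12·(0.967503 + 3.780650 + 1.508555) = 4.12·6.256708 = 25.777638 m
RSL: p² = d² − 2 + 2cos(α−β) − 2d(sin α + sin β) = 51.660534; p = √p² = 7.187526; φ = atan2(cos α + cos β, d − sin α − sin β) − atan2(2, p) = -0.130950 rad; t = (α − φ) mod 2π = 5.686547 rad, q = (β − φ) mod 2π = 5.145495 rad → L = 4.12·(5.686547 + 7.187526 + 5.145495) = 4.12·18.019567 = 74.240618 m
RLR: c = (6 − d² + 2cos(α−β) + 2d(sin α − sin β))/8 = -2.775936, |c| > 1 → infeasible
LRL: c = (6 − d² + 2cos(α−β) − 2d(sin α − sin β))/8 = -3.611128, |c| > 1 → infeasible
Shortest: LSR with L = 25.777638 m ≈ 25.7776 m
Convert LSR to answer units (arcs ×180/π): t = 0.967503·180/π = 55.4338°, p = ρ·p = 4.12·3.780650 = 15.5763 m, q = 1.508555·180/π = 86.4338°, L = 25.7776 m.

LSR: t = 55.4338°, p = 15.5763 m, q = 86.4338°, L = 25.7776 m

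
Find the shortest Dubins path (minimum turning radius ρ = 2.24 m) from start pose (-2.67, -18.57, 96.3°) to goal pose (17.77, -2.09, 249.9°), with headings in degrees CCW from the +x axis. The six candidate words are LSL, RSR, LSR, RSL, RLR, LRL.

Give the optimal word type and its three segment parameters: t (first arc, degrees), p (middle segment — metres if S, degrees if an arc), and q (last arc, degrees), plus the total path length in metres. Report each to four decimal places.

RSR: t = 49.7535°, p = 23.4236 m, q = 156.6465°, L = 31.4929 m

Let ψ = atan2(Δy, Δx) = atan2(16.48, 20.44) = 38.8779° be the start→goal bearing.
Normalize: d = |goal − start| / ρ = 26.256123/2.24 = 11.721484, α = (θ_start − ψ) mod 360° = 57.4221° = 1.002204 rad, β = (θ_goal − ψ) mod 360° = 211.0221° = 3.683030 rad.
Common terms: sin α = 0.842660, cos α = 0.538446, sin β = -0.515368, cos β = -0.856969, cos(α−β) = -0.895712, d² = 137.393176. Work in radians in the unit-radius frame; every candidate has L = ρ·(t + p + q).
LSL: p² = 2 + d² − 2cos(α−β) + 2d(sin α − sin β) = 173.020812; p = √p² = 13.153738; φ = atan2(cos β − cos α, d + sin α − sin β) = -0.106285 rad; t = (φ − α) mod 2π = 5.174696 rad, q = (β − φ) mod 2π = 3.789315 rad → L = 2.24·(5.174696 + 13.153738 + 3.789315) = 2.24·22.117749 = 49.543757 m
RSR: p² = 2 + d² − 2cos(α−β) + 2d(sin β − sin α) = 109.348387; p = √p² = 10.456978; φ = atan2(cos α − cos β, d − sin α + sin β) = 0.133843 rad; t = (α − φ) mod 2π = 0.868362 rad, q = (φ − β) mod 2π = 2.733998 rad → L = 2.24·(0.868362 + 10.456978 + 2.733998) = 2.24·14.059337 = 31.492916 m
LSR: p² = d² − 2 + 2cos(α−β) + 2d(sin α + sin β) = 141.274439; p = √p² = 11.885892; φ = atan2(−cos α − cos β, d + sin α + sin β) − atan2(−2, p) = 0.193135 rad; t = (φ − α) mod 2π = 5.474116 rad, q = (φ − β) mod 2π = 2.793290 rad → L = 2.24·(5.474116 + 11.885892 + 2.793290) = 2.24·20.153299 = 45.143389 m
RSL: p² = d² − 2 + 2cos(α−β) − 2d(sin α + sin β) = 125.929066; p = √p² = 11.221812; φ = atan2(cos α + cos β, d − sin α − sin β) − atan2(2, p) = -0.204320 rad; t = (α − φ) mod 2π = 1.206524 rad, q = (β − φ) mod 2π = 3.887350 rad → L = 2.24·(1.206524 + 11.221812 + 3.887350) = 2.24·16.315687 = 36.547138 m
RLR: c = (6 − d² + 2cos(α−β) + 2d(sin α − sin β))/8 = -12.668548, |c| > 1 → infeasible
LRL: c = (6 − d² + 2cos(α−β) − 2d(sin α − sin β))/8 = -20.627602, |c| > 1 → infeasible
Shortest: RSR with L = 31.492916 m ≈ 31.4929 m
Convert RSR to answer units (arcs ×180/π): t = 0.868362·180/π = 49.7535°, p = ρ·p = 2.24·10.456978 = 23.4236 m, q = 2.733998·180/π = 156.6465°, L = 31.4929 m.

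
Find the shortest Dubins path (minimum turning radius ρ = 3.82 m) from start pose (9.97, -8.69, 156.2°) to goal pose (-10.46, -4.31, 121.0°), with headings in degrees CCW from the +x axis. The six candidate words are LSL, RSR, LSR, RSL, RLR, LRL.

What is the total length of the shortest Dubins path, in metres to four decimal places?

Let ψ = atan2(Δy, Δx) = atan2(4.38, -20.43) = 167.8995° be the start→goal bearing.
Normalize: d = |goal − start| / ρ = 20.894241/3.82 = 5.469697, α = (θ_start − ψ) mod 360° = 348.3005° = 6.078991 rad, β = (θ_goal − ψ) mod 360° = 313.1005° = 5.464635 rad.
Common terms: sin α = -0.202779, cos α = 0.979225, sin β = -0.730156, cos β = 0.683280, cos(α−β) = 0.817145, d² = 29.917580. Work in radians in the unit-radius frame; every candidate has L = ρ·(t + p + q).
LSL: p² = 2 + d² − 2cos(α−β) + 2d(sin α − sin β) = 36.052481; p = √p² = 6.004372; φ = atan2(cos β − cos α, d + sin α − sin β) = -0.049308 rad; t = (φ − α) mod 2π = 0.154887 rad, q = (β − φ) mod 2π = 5.513943 rad → L = 3.82·(0.154887 + 6.004372 + 5.513943) = 3.82·11.673201 = 44.591629 m
RSR: p² = 2 + d² − 2cos(α−β) + 2d(sin β − sin α) = 24.514100; p = √p² = 4.951172; φ = atan2(cos α − cos β, d − sin α + sin β) = 0.059808 rad; t = (α − φ) mod 2π = 6.019182 rad, q = (φ − β) mod 2π = 0.878359 rad → L = 3.82·(6.019182 + 4.951172 + 0.878359) = 3.82·11.848713 = 45.262083 m
LSR: p² = d² − 2 + 2cos(α−β) + 2d(sin α + sin β) = 19.346128; p = √p² = 4.398423; φ = atan2(−cos α − cos β, d + sin α + sin β) − atan2(−2, p) = 0.075507 rad; t = (φ − α) mod 2π = 0.279702 rad, q = (φ − β) mod 2π = 0.894058 rad → L = 3.82·(0.279702 + 4.398423 + 0.894058) = 3.82·5.572183 = 21.285739 m
RSL: p² = d² − 2 + 2cos(α−β) − 2d(sin α + sin β) = 39.757613; p = √p² = 6.305364; φ = atan2(cos α + cos β, d − sin α − sin β) − atan2(2, p) = -0.053103 rad; t = (α − φ) mod 2π = 6.132093 rad, q = (β − φ) mod 2π = 5.517738 rad → L = 3.82·(6.132093 + 6.305364 + 5.517738) = 3.82·17.955195 = 68.588844 m
RLR: c = (6 − d² + 2cos(α−β) + 2d(sin α − sin β))/8 = -2.064262, |c| > 1 → infeasible
LRL: c = (6 − d² + 2cos(α−β) − 2d(sin α − sin β))/8 = -3.506560, |c| > 1 → infeasible
Shortest: LSR with L = 21.285739 m ≈ 21.2857 m

21.2857 m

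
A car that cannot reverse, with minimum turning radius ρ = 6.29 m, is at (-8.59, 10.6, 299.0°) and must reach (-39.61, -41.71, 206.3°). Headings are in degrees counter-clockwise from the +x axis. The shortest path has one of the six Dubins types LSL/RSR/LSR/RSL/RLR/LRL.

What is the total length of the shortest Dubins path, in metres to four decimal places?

62.1772 m

Let ψ = atan2(Δy, Δx) = atan2(-52.31, -31.02) = -120.6681° be the start→goal bearing.
Normalize: d = |goal − start| / ρ = 60.815923/6.29 = 9.668668, α = (θ_start − ψ) mod 360° = 59.6681° = 1.041404 rad, β = (θ_goal − ψ) mod 360° = 326.9681° = 5.706670 rad.
Common terms: sin α = 0.863114, cos α = 0.505009, sin β = -0.545106, cos β = 0.838367, cos(α−β) = -0.047106, d² = 93.483145. Work in radians in the unit-radius frame; every candidate has L = ρ·(t + p + q).
LSL: p² = 2 + d² − 2cos(α−β) + 2d(sin α − sin β) = 122.808592; p = √p² = 11.081904; φ = atan2(cos β − cos α, d + sin α − sin β) = 0.030086 rad; t = (φ − α) mod 2π = 5.271867 rad, q = (β − φ) mod 2π = 5.676584 rad → L = 6.29·(5.271867 + 11.081904 + 5.676584) = 6.29·22.030354 = 138.570928 m
RSR: p² = 2 + d² − 2cos(α−β) + 2d(sin β − sin α) = 68.346124; p = √p² = 8.267171; φ = atan2(cos α − cos β, d − sin α + sin β) = -0.040334 rad; t = (α − φ) mod 2π = 1.081739 rad, q = (φ − β) mod 2π = 0.536182 rad → L = 6.29·(1.081739 + 8.267171 + 0.536182) = 6.29·9.885092 = 62.177227 m
LSR: p² = d² − 2 + 2cos(α−β) + 2d(sin α + sin β) = 97.538362; p = √p² = 9.876151; φ = atan2(−cos α − cos β, d + sin α + sin β) − atan2(−2, p) = 0.066092 rad; t = (φ − α) mod 2π = 5.307873 rad, q = (φ − β) mod 2π = 0.642608 rad → L = 6.29·(5.307873 + 9.876151 + 0.642608) = 6.29·15.826632 = 99.549512 m
RSL: p² = d² − 2 + 2cos(α−β) − 2d(sin α + sin β) = 85.239502; p = √p² = 9.232524; φ = atan2(cos α + cos β, d − sin α − sin β) − atan2(2, p) = -0.070639 rad; t = (α − φ) mod 2π = 1.112044 rad, q = (β − φ) mod 2π = 5.777309 rad → L = 6.29·(1.112044 + 9.232524 + 5.777309) = 6.29·16.121877 = 101.406604 m
RLR: c = (6 − d² + 2cos(α−β) + 2d(sin α − sin β))/8 = -7.543265, |c| > 1 → infeasible
LRL: c = (6 − d² + 2cos(α−β) − 2d(sin α − sin β))/8 = -14.351074, |c| > 1 → infeasible
Shortest: RSR with L = 62.177227 m ≈ 62.1772 m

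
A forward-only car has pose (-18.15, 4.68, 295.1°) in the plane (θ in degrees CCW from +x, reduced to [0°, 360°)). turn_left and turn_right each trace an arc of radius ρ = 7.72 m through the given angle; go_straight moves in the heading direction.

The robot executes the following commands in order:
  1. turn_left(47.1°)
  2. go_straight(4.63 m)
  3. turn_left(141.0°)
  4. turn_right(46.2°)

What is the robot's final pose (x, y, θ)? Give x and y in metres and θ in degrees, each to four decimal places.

(-1.3531, 16.7304, 77.0000°)

set_pose: (x, y, θ) = (-18.1500, 4.6800, 295.1000°), ρ = 7.72
turn_left(47.1°): centre at ρ to the left, rotate +47.1° → (-13.5190, 0.6044, 342.2000°)
go_straight(4.63): x += 4.63·cos θ, y += 4.63·sin θ → (-9.1106, -0.8110, 342.2000°)
turn_left(141.0°): centre at ρ to the left, rotate +141.0° → (-0.2908, 10.7666, 483.2000° ≡ 123.2000°)
turn_right(46.2°): centre at ρ to the right, rotate −46.2° → (-1.3531, 16.7304, 77.0000°)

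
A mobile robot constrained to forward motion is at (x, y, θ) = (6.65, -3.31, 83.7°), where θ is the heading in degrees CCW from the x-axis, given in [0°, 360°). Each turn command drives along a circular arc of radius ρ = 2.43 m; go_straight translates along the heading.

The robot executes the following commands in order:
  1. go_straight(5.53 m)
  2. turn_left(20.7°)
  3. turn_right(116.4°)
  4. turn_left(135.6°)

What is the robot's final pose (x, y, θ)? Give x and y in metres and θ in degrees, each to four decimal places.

set_pose: (x, y, θ) = (6.6500, -3.3100, 83.7000°), ρ = 2.43
go_straight(5.53): x += 5.53·cos θ, y += 5.53·sin θ → (7.2568, 2.1866, 83.7000°)
turn_left(20.7°): centre at ρ to the left, rotate +20.7° → (7.1952, 3.0576, 104.4000°)
turn_right(116.4°): centre at ρ to the right, rotate −116.4° → (10.0540, 6.0388, -12.0000° ≡ 348.0000°)
turn_left(135.6°): centre at ρ to the left, rotate +135.6° → (12.5833, 9.7604, 483.6000° ≡ 123.6000°)

(12.5833, 9.7604, 123.6000°)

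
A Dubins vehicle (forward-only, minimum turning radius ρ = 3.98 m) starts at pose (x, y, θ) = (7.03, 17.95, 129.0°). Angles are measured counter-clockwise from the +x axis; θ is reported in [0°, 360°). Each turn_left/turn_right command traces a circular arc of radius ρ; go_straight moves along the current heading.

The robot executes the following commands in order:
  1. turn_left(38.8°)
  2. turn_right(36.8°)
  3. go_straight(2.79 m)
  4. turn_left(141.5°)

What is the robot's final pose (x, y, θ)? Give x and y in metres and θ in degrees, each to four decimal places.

(-6.1950, 19.9353, 272.5000°)

set_pose: (x, y, θ) = (7.0300, 17.9500, 129.0000°), ρ = 3.98
turn_left(38.8°): centre at ρ to the left, rotate +38.8° → (4.7780, 19.3354, 167.8000°)
turn_right(36.8°): centre at ρ to the right, rotate −36.8° → (2.6154, 20.6144, 131.0000°)
go_straight(2.79): x += 2.79·cos θ, y += 2.79·sin θ → (0.7850, 22.7201, 131.0000°)
turn_left(141.5°): centre at ρ to the left, rotate +141.5° → (-6.1950, 19.9353, 272.5000°)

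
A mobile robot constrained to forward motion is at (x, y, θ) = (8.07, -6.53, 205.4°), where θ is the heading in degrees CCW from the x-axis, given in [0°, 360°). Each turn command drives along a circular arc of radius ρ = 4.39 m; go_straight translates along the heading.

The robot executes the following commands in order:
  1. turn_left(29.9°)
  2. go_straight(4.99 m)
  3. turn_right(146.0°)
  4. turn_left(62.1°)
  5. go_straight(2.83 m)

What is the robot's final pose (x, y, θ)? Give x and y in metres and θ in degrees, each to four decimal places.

set_pose: (x, y, θ) = (8.0700, -6.5300, 205.4000°), ρ = 4.39
turn_left(29.9°): centre at ρ to the left, rotate +29.9° → (6.3438, -7.9965, 235.3000°)
go_straight(4.99): x += 4.99·cos θ, y += 4.99·sin θ → (3.5031, -12.0990, 235.3000°)
turn_right(146.0°): centre at ρ to the right, rotate −146.0° → (-4.4958, -9.5462, 89.3000°)
turn_left(62.1°): centre at ρ to the left, rotate +62.1° → (-6.7840, -5.6383, 151.4000°)
go_straight(2.83): x += 2.83·cos θ, y += 2.83·sin θ → (-9.2687, -4.2836, 151.4000°)

(-9.2687, -4.2836, 151.4000°)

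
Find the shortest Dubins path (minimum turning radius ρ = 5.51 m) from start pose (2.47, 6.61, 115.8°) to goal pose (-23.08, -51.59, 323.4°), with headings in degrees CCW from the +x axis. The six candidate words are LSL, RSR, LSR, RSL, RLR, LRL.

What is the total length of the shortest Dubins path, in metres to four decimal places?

74.1785 m

Let ψ = atan2(Δy, Δx) = atan2(-58.20, -25.55) = -113.7016° be the start→goal bearing.
Normalize: d = |goal − start| / ρ = 63.561329/5.51 = 11.535631, α = (θ_start − ψ) mod 360° = 229.5016° = 4.005559 rad, β = (θ_goal − ψ) mod 360° = 77.1016° = 1.345677 rad.
Common terms: sin α = -0.760425, cos α = -0.649426, sin β = 0.974768, cos β = 0.223222, cos(α−β) = -0.886204, d² = 133.070790. Work in radians in the unit-radius frame; every candidate has L = ρ·(t + p + q).
LSL: p² = 2 + d² − 2cos(α−β) + 2d(sin α − sin β) = 96.810124; p = √p² = 9.839214; φ = atan2(cos β − cos α, d + sin α − sin β) = 0.088808 rad; t = (φ − α) mod 2π = 2.366434 rad, q = (β − φ) mod 2π = 1.256870 rad → L = 5.51·(2.366434 + 9.839214 + 1.256870) = 5.51·13.462517 = 74.178469 m
RSR: p² = 2 + d² − 2cos(α−β) + 2d(sin β − sin α) = 176.876271; p = √p² = 13.299484; φ = atan2(cos α − cos β, d − sin α + sin β) = -0.065662 rad; t = (α − φ) mod 2π = 4.071222 rad, q = (φ − β) mod 2π = 4.871845 rad → L = 5.51·(4.071222 + 13.299484 + 4.871845) = 5.51·22.242551 = 122.556456 m
LSR: p² = d² − 2 + 2cos(α−β) + 2d(sin α + sin β) = 134.243548; p = √p² = 11.586352; φ = atan2(−cos α − cos β, d + sin α + sin β) − atan2(−2, p) = 0.207189 rad; t = (φ − α) mod 2π = 2.484815 rad, q = (φ − β) mod 2π = 5.144697 rad → L = 5.51·(2.484815 + 11.586352 + 5.144697) = 5.51·19.215864 = 105.879412 m
RSL: p² = d² − 2 + 2cos(α−β) − 2d(sin α + sin β) = 124.353219; p = √p² = 11.151377; φ = atan2(cos α + cos β, d − sin α − sin β) − atan2(2, p) = -0.215092 rad; t = (α − φ) mod 2π = 4.220651 rad, q = (β − φ) mod 2π = 1.560769 rad → L = 5.51·(4.220651 + 11.151377 + 1.560769) = 5.51·16.932798 = 93.299715 m
RLR: c = (6 − d² + 2cos(α−β) + 2d(sin α − sin β))/8 = -21.109534, |c| > 1 → infeasible
LRL: c = (6 − d² + 2cos(α−β) − 2d(sin α − sin β))/8 = -11.101266, |c| > 1 → infeasible
Shortest: LSL with L = 74.178469 m ≈ 74.1785 m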